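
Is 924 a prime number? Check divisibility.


924 / 2 = 462 (exact division)
924 is NOT prime.

No, 924 is not prime


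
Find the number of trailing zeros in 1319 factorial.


floor(1319/5) = 263
floor(1319/25) = 52
floor(1319/125) = 10
floor(1319/625) = 2
Total = 327

327 trailing zeros


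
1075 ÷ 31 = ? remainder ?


1075 = 31 * 34 + 21
Check: 1054 + 21 = 1075

q = 34, r = 21


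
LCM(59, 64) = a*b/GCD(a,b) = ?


GCD(59, 64) = 1
LCM = 59*64/1 = 3776/1 = 3776

LCM = 3776


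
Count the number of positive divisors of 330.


330 = 2^1 × 3^1 × 5^1 × 11^1
d(330) = (1+1) × (1+1) × (1+1) × (1+1) = 16

16 divisors


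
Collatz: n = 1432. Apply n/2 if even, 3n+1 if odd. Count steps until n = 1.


1432 → 716 → 358 → 179 → 538 → 269 → 808 → 404 → 202 → 101 → 304 → 152 → 76 → 38 → 19 → 58 → 29 → 88 → 44 → 22 → 11 → 34 → 17 → 52 → 26 → 13 → 40 → 20 → 10 → 5 → 16 → 8 → 4 → 2 → 1
Total steps = 34

34 steps


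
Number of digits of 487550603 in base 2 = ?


487550603 in base 2 = 11101000011110110111010001011
Number of digits = 29

29 digits (base 2)


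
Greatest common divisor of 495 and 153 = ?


495 = 3 * 153 + 36
153 = 4 * 36 + 9
36 = 4 * 9 + 0
GCD = 9


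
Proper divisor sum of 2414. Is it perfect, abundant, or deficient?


Proper divisors: 1, 2, 17, 34, 71, 142, 1207
Sum = 1 + 2 + 17 + 34 + 71 + 142 + 1207 = 1474
1474 < 2414 → deficient

s(2414) = 1474 (deficient)


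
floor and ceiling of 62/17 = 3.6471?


62/17 = 3.6471
floor = 3
ceil = 4

floor = 3, ceil = 4


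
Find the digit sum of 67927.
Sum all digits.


6 + 7 + 9 + 2 + 7 = 31


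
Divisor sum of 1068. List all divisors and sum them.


Divisors of 1068: 1, 2, 3, 4, 6, 12, 89, 178, 267, 356, 534, 1068
Sum = 1 + 2 + 3 + 4 + 6 + 12 + 89 + 178 + 267 + 356 + 534 + 1068 = 2520

σ(1068) = 2520


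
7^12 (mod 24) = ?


7^1 mod 24 = 7
7^2 mod 24 = 1
7^3 mod 24 = 7
7^4 mod 24 = 1
7^5 mod 24 = 7
7^6 mod 24 = 1
7^7 mod 24 = 7
7^8 mod 24 = 1
7^9 mod 24 = 7
7^10 mod 24 = 1
7^11 mod 24 = 7
7^12 mod 24 = 1


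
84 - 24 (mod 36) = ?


84 - 24 = 60
60 mod 36 = 24


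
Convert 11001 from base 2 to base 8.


11001 (base 2) = 25 (decimal)
25 (decimal) = 31 (base 8)


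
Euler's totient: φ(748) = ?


748 = 2^2 × 11 × 17
Prime factors: 2, 11, 17
φ(748) = 748 × (1-1/2) × (1-1/11) × (1-1/17)
= 748 × 1/2 × 10/11 × 16/17 = 320

φ(748) = 320


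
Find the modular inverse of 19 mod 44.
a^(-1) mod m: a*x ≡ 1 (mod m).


Use the extended Euclidean algorithm on (44, 19); each row r = 44*s + 19*t:
r=44, s=1, t=0
r=19, s=0, t=1
q=2: r=6, s=1, t=-2   [44*(1) + 19*(-2) = 6]
q=3: r=1, s=-3, t=7   [44*(-3) + 19*(7) = 1]
q=6: r=0, s=19, t=-44   [44*(19) + 19*(-44) = 0]
GCD = 1 with t = 7, so 19*(7) ≡ 1 (mod 44)
Inverse = 7 mod 44 = 7
Check: 19 * 7 = 133 ≡ 1 (mod 44)

19^(-1) ≡ 7 (mod 44)


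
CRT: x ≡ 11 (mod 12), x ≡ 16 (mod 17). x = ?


M = 12*17 = 204
M1 = M/12 = 17, M2 = M/17 = 12
M1^(-1) mod 12 = 5, M2^(-1) mod 17 = 10
x = 11*17*5 + 16*12*10 = 2855
2855 mod 204 = 203
Check: 203 mod 12 = 11 ✓, 203 mod 17 = 16 ✓

x ≡ 203 (mod 204)


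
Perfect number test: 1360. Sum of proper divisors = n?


Proper divisors of 1360: 1, 2, 4, 5, 8, 10, 16, 17, 20, 34, 40, 68, 80, 85, 136, 170, 272, 340, 680
Sum = 1 + 2 + 4 + 5 + 8 + 10 + 16 + 17 + 20 + 34 + 40 + 68 + 80 + 85 + 136 + 170 + 272 + 340 + 680 = 1988

No, 1360 is not perfect (1988 ≠ 1360)


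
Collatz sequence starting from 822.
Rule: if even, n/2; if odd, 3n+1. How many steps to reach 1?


822 → 411 → 1234 → 617 → 1852 → 926 → 463 → 1390 → 695 → 2086 → 1043 → 3130 → 1565 → 4696 → 2348 → 1174 → 587 → 1762 → 881 → 2644 → 1322 → 661 → 1984 → 992 → 496 → 248 → 124 → 62 → 31 → 94 → 47 → 142 → 71 → 214 → 107 → 322 → 161 → 484 → 242 → 121 → 364 → 182 → 91 → 274 → 137 → 412 → 206 → 103 → 310 → 155 → 466 → 233 → 700 → 350 → 175 → 526 → 263 → 790 → 395 → 1186 → 593 → 1780 → 890 → 445 → 1336 → 668 → 334 → 167 → 502 → 251 → 754 → 377 → 1132 → 566 → 283 → 850 → 425 → 1276 → 638 → 319 → 958 → 479 → 1438 → 719 → 2158 → 1079 → 3238 → 1619 → 4858 → 2429 → 7288 → 3644 → 1822 → 911 → 2734 → 1367 → 4102 → 2051 → 6154 → 3077 → 9232 → 4616 → 2308 → 1154 → 577 → 1732 → 866 → 433 → 1300 → 650 → 325 → 976 → 488 → 244 → 122 → 61 → 184 → 92 → 46 → 23 → 70 → 35 → 106 → 53 → 160 → 80 → 40 → 20 → 10 → 5 → 16 → 8 → 4 → 2 → 1
Total steps = 134

134 steps


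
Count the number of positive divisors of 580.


580 = 2^2 × 5^1 × 29^1
d(580) = (2+1) × (1+1) × (1+1) = 12

12 divisors


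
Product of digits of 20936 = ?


2 × 0 × 9 × 3 × 6 = 0


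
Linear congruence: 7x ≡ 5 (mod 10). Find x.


GCD(7, 10) = 1, unique solution
a^(-1) mod 10 = 3
x = 3 * 5 mod 10 = 5

x ≡ 5 (mod 10)


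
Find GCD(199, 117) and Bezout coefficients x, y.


Tabular extended Euclidean (each row: r = 199*s + 117*t):
r=199, s=1, t=0
r=117, s=0, t=1
q=1: r=82, s=1, t=-1   [199*(1) + 117*(-1) = 82]
q=1: r=35, s=-1, t=2   [199*(-1) + 117*(2) = 35]
q=2: r=12, s=3, t=-5   [199*(3) + 117*(-5) = 12]
q=2: r=11, s=-7, t=12   [199*(-7) + 117*(12) = 11]
q=1: r=1, s=10, t=-17   [199*(10) + 117*(-17) = 1]
q=11: r=0, s=-117, t=199   [199*(-117) + 117*(199) = 0]
GCD = 1; from the row with r=1: x=10, y=-17
Check: 199*(10) + 117*(-17) = 1990 - 1989 = 1

GCD = 1, x = 10, y = -17


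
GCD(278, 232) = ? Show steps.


278 = 1 * 232 + 46
232 = 5 * 46 + 2
46 = 23 * 2 + 0
GCD = 2


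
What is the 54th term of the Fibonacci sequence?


Sequence: 1, 1, 2, 3, 5, 8, 13, 21, 34, 55, 89, 144, 233, 377, 610, 987, 1597, 2584, 4181, 6765, 10946, 17711, 28657, 46368, 75025, 121393, 196418, 317811, 514229, 832040, 1346269, 2178309, 3524578, 5702887, 9227465, 14930352, 24157817, 39088169, 63245986, 102334155, 165580141, 267914296, 433494437, 701408733, 1134903170, 1836311903, 2971215073, 4807526976, 7778742049, 12586269025, 20365011074, 32951280099, 53316291173, 86267571272
F(54) = 86267571272


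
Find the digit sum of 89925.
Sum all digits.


8 + 9 + 9 + 2 + 5 = 33


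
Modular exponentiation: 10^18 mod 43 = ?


10^1 mod 43 = 10
10^2 mod 43 = 14
10^3 mod 43 = 11
10^4 mod 43 = 24
10^5 mod 43 = 25
10^6 mod 43 = 35
10^7 mod 43 = 6
10^8 mod 43 = 17
10^9 mod 43 = 41
10^10 mod 43 = 23
10^11 mod 43 = 15
10^12 mod 43 = 21
10^13 mod 43 = 38
10^14 mod 43 = 36
10^15 mod 43 = 16
10^16 mod 43 = 31
10^17 mod 43 = 9
10^18 mod 43 = 4


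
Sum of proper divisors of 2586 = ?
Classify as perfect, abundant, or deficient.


Proper divisors: 1, 2, 3, 6, 431, 862, 1293
Sum = 1 + 2 + 3 + 6 + 431 + 862 + 1293 = 2598
2598 > 2586 → abundant

s(2586) = 2598 (abundant)


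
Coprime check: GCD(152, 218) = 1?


Euclidean algorithm:
218 = 1 * 152 + 66
152 = 2 * 66 + 20
66 = 3 * 20 + 6
20 = 3 * 6 + 2
6 = 3 * 2 + 0
GCD(152, 218) = 2

No, not coprime (GCD = 2)


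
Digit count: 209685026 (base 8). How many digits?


209685026 in base 8 = 1437705042
Number of digits = 10

10 digits (base 8)


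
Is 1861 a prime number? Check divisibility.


Check divisors up to sqrt(1861) = 43.1393
No divisors found.
1861 is prime.

Yes, 1861 is prime


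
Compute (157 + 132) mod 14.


157 + 132 = 289
289 mod 14 = 9


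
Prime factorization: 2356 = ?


2356 / 2 = 1178
1178 / 2 = 589
589 / 19 = 31
31 / 31 = 1
2356 = 2^2 × 19 × 31


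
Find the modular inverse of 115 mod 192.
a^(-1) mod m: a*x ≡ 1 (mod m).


Use the extended Euclidean algorithm on (192, 115); each row r = 192*s + 115*t:
r=192, s=1, t=0
r=115, s=0, t=1
q=1: r=77, s=1, t=-1   [192*(1) + 115*(-1) = 77]
q=1: r=38, s=-1, t=2   [192*(-1) + 115*(2) = 38]
q=2: r=1, s=3, t=-5   [192*(3) + 115*(-5) = 1]
q=38: r=0, s=-115, t=192   [192*(-115) + 115*(192) = 0]
GCD = 1 with t = -5, so 115*(-5) ≡ 1 (mod 192)
Inverse = -5 mod 192 = 187
Check: 115 * 187 = 21505 ≡ 1 (mod 192)

115^(-1) ≡ 187 (mod 192)


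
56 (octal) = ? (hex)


56 (base 8) = 46 (decimal)
46 (decimal) = 2E (base 16)


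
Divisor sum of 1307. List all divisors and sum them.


Divisors of 1307: 1, 1307
Sum = 1 + 1307 = 1308

σ(1307) = 1308


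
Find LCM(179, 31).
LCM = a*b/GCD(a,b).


GCD(179, 31) = 1
LCM = 179*31/1 = 5549/1 = 5549

LCM = 5549


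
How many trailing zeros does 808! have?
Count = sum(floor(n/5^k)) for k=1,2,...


floor(808/5) = 161
floor(808/25) = 32
floor(808/125) = 6
floor(808/625) = 1
Total = 200

200 trailing zeros


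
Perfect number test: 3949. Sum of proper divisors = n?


Proper divisors of 3949: 1, 11, 359
Sum = 1 + 11 + 359 = 371

No, 3949 is not perfect (371 ≠ 3949)


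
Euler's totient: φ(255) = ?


255 = 3 × 5 × 17
Prime factors: 3, 5, 17
φ(255) = 255 × (1-1/3) × (1-1/5) × (1-1/17)
= 255 × 2/3 × 4/5 × 16/17 = 128

φ(255) = 128


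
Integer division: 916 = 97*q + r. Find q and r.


916 = 97 * 9 + 43
Check: 873 + 43 = 916

q = 9, r = 43


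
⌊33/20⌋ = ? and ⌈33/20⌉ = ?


33/20 = 1.6500
floor = 1
ceil = 2

floor = 1, ceil = 2


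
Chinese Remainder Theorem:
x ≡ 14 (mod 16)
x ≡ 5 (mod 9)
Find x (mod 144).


M = 16*9 = 144
M1 = M/16 = 9, M2 = M/9 = 16
M1^(-1) mod 16 = 9, M2^(-1) mod 9 = 4
x = 14*9*9 + 5*16*4 = 1454
1454 mod 144 = 14
Check: 14 mod 16 = 14 ✓, 14 mod 9 = 5 ✓

x ≡ 14 (mod 144)


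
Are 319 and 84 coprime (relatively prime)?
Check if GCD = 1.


Euclidean algorithm:
319 = 3 * 84 + 67
84 = 1 * 67 + 17
67 = 3 * 17 + 16
17 = 1 * 16 + 1
16 = 16 * 1 + 0
GCD(319, 84) = 1

Yes, coprime (GCD = 1)


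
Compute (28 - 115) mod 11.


28 - 115 = -87
-87 mod 11 = 1


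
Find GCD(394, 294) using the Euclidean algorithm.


394 = 1 * 294 + 100
294 = 2 * 100 + 94
100 = 1 * 94 + 6
94 = 15 * 6 + 4
6 = 1 * 4 + 2
4 = 2 * 2 + 0
GCD = 2


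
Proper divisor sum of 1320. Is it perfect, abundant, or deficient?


Proper divisors: 1, 2, 3, 4, 5, 6, 8, 10, 11, 12, 15, 20, 22, 24, 30, 33, 40, 44, 55, 60, 66, 88, 110, 120, 132, 165, 220, 264, 330, 440, 660
Sum = 1 + 2 + 3 + 4 + 5 + 6 + 8 + 10 + 11 + 12 + 15 + 20 + 22 + 24 + 30 + 33 + 40 + 44 + 55 + 60 + 66 + 88 + 110 + 120 + 132 + 165 + 220 + 264 + 330 + 440 + 660 = 3000
3000 > 1320 → abundant

s(1320) = 3000 (abundant)


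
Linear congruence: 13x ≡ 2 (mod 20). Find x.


GCD(13, 20) = 1, unique solution
a^(-1) mod 20 = 17
x = 17 * 2 mod 20 = 14

x ≡ 14 (mod 20)


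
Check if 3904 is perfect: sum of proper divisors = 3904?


Proper divisors of 3904: 1, 2, 4, 8, 16, 32, 61, 64, 122, 244, 488, 976, 1952
Sum = 1 + 2 + 4 + 8 + 16 + 32 + 61 + 64 + 122 + 244 + 488 + 976 + 1952 = 3970

No, 3904 is not perfect (3970 ≠ 3904)


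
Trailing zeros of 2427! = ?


floor(2427/5) = 485
floor(2427/25) = 97
floor(2427/125) = 19
floor(2427/625) = 3
Total = 604

604 trailing zeros


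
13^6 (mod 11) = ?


13^1 mod 11 = 2
13^2 mod 11 = 4
13^3 mod 11 = 8
13^4 mod 11 = 5
13^5 mod 11 = 10
13^6 mod 11 = 9


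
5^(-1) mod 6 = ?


Use the extended Euclidean algorithm on (6, 5); each row r = 6*s + 5*t:
r=6, s=1, t=0
r=5, s=0, t=1
q=1: r=1, s=1, t=-1   [6*(1) + 5*(-1) = 1]
q=5: r=0, s=-5, t=6   [6*(-5) + 5*(6) = 0]
GCD = 1 with t = -1, so 5*(-1) ≡ 1 (mod 6)
Inverse = -1 mod 6 = 5
Check: 5 * 5 = 25 ≡ 1 (mod 6)

5^(-1) ≡ 5 (mod 6)


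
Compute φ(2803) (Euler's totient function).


2803 = 2803
Prime factors: 2803
φ(2803) = 2803 × (1-1/2803)
= 2803 × 2802/2803 = 2802

φ(2803) = 2802


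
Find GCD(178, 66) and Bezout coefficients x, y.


Tabular extended Euclidean (each row: r = 178*s + 66*t):
r=178, s=1, t=0
r=66, s=0, t=1
q=2: r=46, s=1, t=-2   [178*(1) + 66*(-2) = 46]
q=1: r=20, s=-1, t=3   [178*(-1) + 66*(3) = 20]
q=2: r=6, s=3, t=-8   [178*(3) + 66*(-8) = 6]
q=3: r=2, s=-10, t=27   [178*(-10) + 66*(27) = 2]
q=3: r=0, s=33, t=-89   [178*(33) + 66*(-89) = 0]
GCD = 2; from the row with r=2: x=-10, y=27
Check: 178*(-10) + 66*(27) = -1780 + 1782 = 2

GCD = 2, x = -10, y = 27


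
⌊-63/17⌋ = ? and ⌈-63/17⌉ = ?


-63/17 = -3.7059
floor = -4
ceil = -3

floor = -4, ceil = -3


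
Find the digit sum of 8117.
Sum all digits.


8 + 1 + 1 + 7 = 17


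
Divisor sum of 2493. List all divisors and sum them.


Divisors of 2493: 1, 3, 9, 277, 831, 2493
Sum = 1 + 3 + 9 + 277 + 831 + 2493 = 3614

σ(2493) = 3614


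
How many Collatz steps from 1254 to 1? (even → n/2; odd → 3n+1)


1254 → 627 → 1882 → 941 → 2824 → 1412 → 706 → 353 → 1060 → 530 → 265 → 796 → 398 → 199 → 598 → 299 → 898 → 449 → 1348 → 674 → 337 → 1012 → 506 → 253 → 760 → 380 → 190 → 95 → 286 → 143 → 430 → 215 → 646 → 323 → 970 → 485 → 1456 → 728 → 364 → 182 → 91 → 274 → 137 → 412 → 206 → 103 → 310 → 155 → 466 → 233 → 700 → 350 → 175 → 526 → 263 → 790 → 395 → 1186 → 593 → 1780 → 890 → 445 → 1336 → 668 → 334 → 167 → 502 → 251 → 754 → 377 → 1132 → 566 → 283 → 850 → 425 → 1276 → 638 → 319 → 958 → 479 → 1438 → 719 → 2158 → 1079 → 3238 → 1619 → 4858 → 2429 → 7288 → 3644 → 1822 → 911 → 2734 → 1367 → 4102 → 2051 → 6154 → 3077 → 9232 → 4616 → 2308 → 1154 → 577 → 1732 → 866 → 433 → 1300 → 650 → 325 → 976 → 488 → 244 → 122 → 61 → 184 → 92 → 46 → 23 → 70 → 35 → 106 → 53 → 160 → 80 → 40 → 20 → 10 → 5 → 16 → 8 → 4 → 2 → 1
Total steps = 132

132 steps


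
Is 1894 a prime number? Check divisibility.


1894 / 2 = 947 (exact division)
1894 is NOT prime.

No, 1894 is not prime


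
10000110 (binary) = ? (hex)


10000110 (base 2) = 134 (decimal)
134 (decimal) = 86 (base 16)


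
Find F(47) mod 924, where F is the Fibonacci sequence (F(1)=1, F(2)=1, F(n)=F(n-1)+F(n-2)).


F(k) mod 924 for k=1..47:
1, 1, 2, 3, 5, 8, 13, 21, 34, 55, 89, 144, 233, 377, 610, 63, 673, 736, 485, 297, 782, 155, 13, 168, 181, 349, 530, 879, 485, 440, 1, 441, 442, 883, 401, 360, 761, 197, 34, 231, 265, 496, 761, 333, 170, 503, 673
F(47) mod 924 = 673


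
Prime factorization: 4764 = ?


4764 / 2 = 2382
2382 / 2 = 1191
1191 / 3 = 397
397 / 397 = 1
4764 = 2^2 × 3 × 397


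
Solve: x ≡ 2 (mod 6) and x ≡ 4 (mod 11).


M = 6*11 = 66
M1 = M/6 = 11, M2 = M/11 = 6
M1^(-1) mod 6 = 5, M2^(-1) mod 11 = 2
x = 2*11*5 + 4*6*2 = 158
158 mod 66 = 26
Check: 26 mod 6 = 2 ✓, 26 mod 11 = 4 ✓

x ≡ 26 (mod 66)


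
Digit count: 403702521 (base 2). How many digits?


403702521 in base 2 = 11000000100000000001011111001
Number of digits = 29

29 digits (base 2)


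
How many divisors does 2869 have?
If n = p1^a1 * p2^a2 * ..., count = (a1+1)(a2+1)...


2869 = 19^1 × 151^1
d(2869) = (1+1) × (1+1) = 4

4 divisors


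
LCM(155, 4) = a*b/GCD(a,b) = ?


GCD(155, 4) = 1
LCM = 155*4/1 = 620/1 = 620

LCM = 620


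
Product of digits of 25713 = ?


2 × 5 × 7 × 1 × 3 = 210


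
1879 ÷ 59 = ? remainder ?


1879 = 59 * 31 + 50
Check: 1829 + 50 = 1879

q = 31, r = 50


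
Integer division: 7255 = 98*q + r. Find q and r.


7255 = 98 * 74 + 3
Check: 7252 + 3 = 7255

q = 74, r = 3


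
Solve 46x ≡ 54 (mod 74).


GCD(46, 74) = 2 divides 54
Divide: 23x ≡ 27 (mod 37)
x ≡ 6 (mod 37)


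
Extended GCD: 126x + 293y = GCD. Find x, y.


Tabular extended Euclidean (each row: r = 126*s + 293*t):
r=126, s=1, t=0
r=293, s=0, t=1
q=0: r=126, s=1, t=0   [126*(1) + 293*(0) = 126]
q=2: r=41, s=-2, t=1   [126*(-2) + 293*(1) = 41]
q=3: r=3, s=7, t=-3   [126*(7) + 293*(-3) = 3]
q=13: r=2, s=-93, t=40   [126*(-93) + 293*(40) = 2]
q=1: r=1, s=100, t=-43   [126*(100) + 293*(-43) = 1]
q=2: r=0, s=-293, t=126   [126*(-293) + 293*(126) = 0]
GCD = 1; from the row with r=1: x=100, y=-43
Check: 126*(100) + 293*(-43) = 12600 - 12599 = 1

GCD = 1, x = 100, y = -43


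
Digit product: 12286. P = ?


1 × 2 × 2 × 8 × 6 = 192


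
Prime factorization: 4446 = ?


4446 / 2 = 2223
2223 / 3 = 741
741 / 3 = 247
247 / 13 = 19
19 / 19 = 1
4446 = 2 × 3^2 × 13 × 19


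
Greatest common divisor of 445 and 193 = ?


445 = 2 * 193 + 59
193 = 3 * 59 + 16
59 = 3 * 16 + 11
16 = 1 * 11 + 5
11 = 2 * 5 + 1
5 = 5 * 1 + 0
GCD = 1


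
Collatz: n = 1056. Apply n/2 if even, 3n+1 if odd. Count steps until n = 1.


1056 → 528 → 264 → 132 → 66 → 33 → 100 → 50 → 25 → 76 → 38 → 19 → 58 → 29 → 88 → 44 → 22 → 11 → 34 → 17 → 52 → 26 → 13 → 40 → 20 → 10 → 5 → 16 → 8 → 4 → 2 → 1
Total steps = 31

31 steps


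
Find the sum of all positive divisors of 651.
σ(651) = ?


Divisors of 651: 1, 3, 7, 21, 31, 93, 217, 651
Sum = 1 + 3 + 7 + 21 + 31 + 93 + 217 + 651 = 1024

σ(651) = 1024


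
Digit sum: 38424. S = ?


3 + 8 + 4 + 2 + 4 = 21


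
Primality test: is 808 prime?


808 / 2 = 404 (exact division)
808 is NOT prime.

No, 808 is not prime


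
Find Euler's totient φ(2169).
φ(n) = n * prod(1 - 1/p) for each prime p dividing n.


2169 = 3^2 × 241
Prime factors: 3, 241
φ(2169) = 2169 × (1-1/3) × (1-1/241)
= 2169 × 2/3 × 240/241 = 1440

φ(2169) = 1440


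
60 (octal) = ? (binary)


60 (base 8) = 48 (decimal)
48 (decimal) = 110000 (base 2)


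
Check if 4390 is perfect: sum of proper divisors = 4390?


Proper divisors of 4390: 1, 2, 5, 10, 439, 878, 2195
Sum = 1 + 2 + 5 + 10 + 439 + 878 + 2195 = 3530

No, 4390 is not perfect (3530 ≠ 4390)


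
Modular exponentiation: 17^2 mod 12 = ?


17^1 mod 12 = 5
17^2 mod 12 = 1


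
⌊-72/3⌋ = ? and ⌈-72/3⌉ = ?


-72/3 = -24.0000
floor = -24
ceil = -24

floor = -24, ceil = -24


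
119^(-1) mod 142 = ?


Use the extended Euclidean algorithm on (142, 119); each row r = 142*s + 119*t:
r=142, s=1, t=0
r=119, s=0, t=1
q=1: r=23, s=1, t=-1   [142*(1) + 119*(-1) = 23]
q=5: r=4, s=-5, t=6   [142*(-5) + 119*(6) = 4]
q=5: r=3, s=26, t=-31   [142*(26) + 119*(-31) = 3]
q=1: r=1, s=-31, t=37   [142*(-31) + 119*(37) = 1]
q=3: r=0, s=119, t=-142   [142*(119) + 119*(-142) = 0]
GCD = 1 with t = 37, so 119*(37) ≡ 1 (mod 142)
Inverse = 37 mod 142 = 37
Check: 119 * 37 = 4403 ≡ 1 (mod 142)

119^(-1) ≡ 37 (mod 142)


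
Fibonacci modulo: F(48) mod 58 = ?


F(k) mod 58 for k=1..48:
1, 1, 2, 3, 5, 8, 13, 21, 34, 55, 31, 28, 1, 29, 30, 1, 31, 32, 5, 37, 42, 21, 5, 26, 31, 57, 30, 29, 1, 30, 31, 3, 34, 37, 13, 50, 5, 55, 2, 57, 1, 0, 1, 1, 2, 3, 5, 8
F(48) mod 58 = 8


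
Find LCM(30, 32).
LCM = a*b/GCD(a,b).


GCD(30, 32) = 2
LCM = 30*32/2 = 960/2 = 480

LCM = 480


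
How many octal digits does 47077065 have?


47077065 in base 8 = 263453311
Number of digits = 9

9 digits (base 8)


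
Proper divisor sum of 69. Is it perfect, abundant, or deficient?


Proper divisors: 1, 3, 23
Sum = 1 + 3 + 23 = 27
27 < 69 → deficient

s(69) = 27 (deficient)


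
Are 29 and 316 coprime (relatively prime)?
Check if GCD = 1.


Euclidean algorithm:
316 = 10 * 29 + 26
29 = 1 * 26 + 3
26 = 8 * 3 + 2
3 = 1 * 2 + 1
2 = 2 * 1 + 0
GCD(29, 316) = 1

Yes, coprime (GCD = 1)


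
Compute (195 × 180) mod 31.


195 × 180 = 35100
35100 mod 31 = 8


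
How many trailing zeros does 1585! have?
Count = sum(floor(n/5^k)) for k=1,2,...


floor(1585/5) = 317
floor(1585/25) = 63
floor(1585/125) = 12
floor(1585/625) = 2
Total = 394

394 trailing zeros


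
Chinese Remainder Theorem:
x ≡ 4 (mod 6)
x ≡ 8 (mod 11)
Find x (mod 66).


M = 6*11 = 66
M1 = M/6 = 11, M2 = M/11 = 6
M1^(-1) mod 6 = 5, M2^(-1) mod 11 = 2
x = 4*11*5 + 8*6*2 = 316
316 mod 66 = 52
Check: 52 mod 6 = 4 ✓, 52 mod 11 = 8 ✓

x ≡ 52 (mod 66)


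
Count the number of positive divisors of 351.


351 = 3^3 × 13^1
d(351) = (3+1) × (1+1) = 8

8 divisors


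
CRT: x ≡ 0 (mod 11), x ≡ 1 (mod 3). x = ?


M = 11*3 = 33
M1 = M/11 = 3, M2 = M/3 = 11
M1^(-1) mod 11 = 4, M2^(-1) mod 3 = 2
x = 0*3*4 + 1*11*2 = 22
22 mod 33 = 22
Check: 22 mod 11 = 0 ✓, 22 mod 3 = 1 ✓

x ≡ 22 (mod 33)


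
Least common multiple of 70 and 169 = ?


GCD(70, 169) = 1
LCM = 70*169/1 = 11830/1 = 11830

LCM = 11830


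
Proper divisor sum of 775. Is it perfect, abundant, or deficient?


Proper divisors: 1, 5, 25, 31, 155
Sum = 1 + 5 + 25 + 31 + 155 = 217
217 < 775 → deficient

s(775) = 217 (deficient)


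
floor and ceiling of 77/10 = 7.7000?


77/10 = 7.7000
floor = 7
ceil = 8

floor = 7, ceil = 8


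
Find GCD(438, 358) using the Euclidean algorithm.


438 = 1 * 358 + 80
358 = 4 * 80 + 38
80 = 2 * 38 + 4
38 = 9 * 4 + 2
4 = 2 * 2 + 0
GCD = 2


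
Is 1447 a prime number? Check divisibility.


Check divisors up to sqrt(1447) = 38.0395
No divisors found.
1447 is prime.

Yes, 1447 is prime


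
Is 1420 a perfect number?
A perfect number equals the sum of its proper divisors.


Proper divisors of 1420: 1, 2, 4, 5, 10, 20, 71, 142, 284, 355, 710
Sum = 1 + 2 + 4 + 5 + 10 + 20 + 71 + 142 + 284 + 355 + 710 = 1604

No, 1420 is not perfect (1604 ≠ 1420)


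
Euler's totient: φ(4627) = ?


4627 = 7 × 661
Prime factors: 7, 661
φ(4627) = 4627 × (1-1/7) × (1-1/661)
= 4627 × 6/7 × 660/661 = 3960

φ(4627) = 3960


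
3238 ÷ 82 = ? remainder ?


3238 = 82 * 39 + 40
Check: 3198 + 40 = 3238

q = 39, r = 40


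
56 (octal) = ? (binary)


56 (base 8) = 46 (decimal)
46 (decimal) = 101110 (base 2)


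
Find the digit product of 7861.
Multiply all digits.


7 × 8 × 6 × 1 = 336


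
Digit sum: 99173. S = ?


9 + 9 + 1 + 7 + 3 = 29


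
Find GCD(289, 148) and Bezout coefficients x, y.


Tabular extended Euclidean (each row: r = 289*s + 148*t):
r=289, s=1, t=0
r=148, s=0, t=1
q=1: r=141, s=1, t=-1   [289*(1) + 148*(-1) = 141]
q=1: r=7, s=-1, t=2   [289*(-1) + 148*(2) = 7]
q=20: r=1, s=21, t=-41   [289*(21) + 148*(-41) = 1]
q=7: r=0, s=-148, t=289   [289*(-148) + 148*(289) = 0]
GCD = 1; from the row with r=1: x=21, y=-41
Check: 289*(21) + 148*(-41) = 6069 - 6068 = 1

GCD = 1, x = 21, y = -41


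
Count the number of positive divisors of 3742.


3742 = 2^1 × 1871^1
d(3742) = (1+1) × (1+1) = 4

4 divisors


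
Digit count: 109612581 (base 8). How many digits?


109612581 in base 8 = 642107045
Number of digits = 9

9 digits (base 8)


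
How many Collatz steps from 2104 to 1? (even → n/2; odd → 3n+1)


2104 → 1052 → 526 → 263 → 790 → 395 → 1186 → 593 → 1780 → 890 → 445 → 1336 → 668 → 334 → 167 → 502 → 251 → 754 → 377 → 1132 → 566 → 283 → 850 → 425 → 1276 → 638 → 319 → 958 → 479 → 1438 → 719 → 2158 → 1079 → 3238 → 1619 → 4858 → 2429 → 7288 → 3644 → 1822 → 911 → 2734 → 1367 → 4102 → 2051 → 6154 → 3077 → 9232 → 4616 → 2308 → 1154 → 577 → 1732 → 866 → 433 → 1300 → 650 → 325 → 976 → 488 → 244 → 122 → 61 → 184 → 92 → 46 → 23 → 70 → 35 → 106 → 53 → 160 → 80 → 40 → 20 → 10 → 5 → 16 → 8 → 4 → 2 → 1
Total steps = 81

81 steps


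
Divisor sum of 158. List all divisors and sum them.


Divisors of 158: 1, 2, 79, 158
Sum = 1 + 2 + 79 + 158 = 240

σ(158) = 240


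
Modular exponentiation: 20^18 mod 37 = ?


20^1 mod 37 = 20
20^2 mod 37 = 30
20^3 mod 37 = 8
20^4 mod 37 = 12
20^5 mod 37 = 18
20^6 mod 37 = 27
20^7 mod 37 = 22
20^8 mod 37 = 33
20^9 mod 37 = 31
20^10 mod 37 = 28
20^11 mod 37 = 5
20^12 mod 37 = 26
20^13 mod 37 = 2
20^14 mod 37 = 3
20^15 mod 37 = 23
20^16 mod 37 = 16
20^17 mod 37 = 24
20^18 mod 37 = 36


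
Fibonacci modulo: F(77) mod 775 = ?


F(k) mod 775 for k=1..77:
1, 1, 2, 3, 5, 8, 13, 21, 34, 55, 89, 144, 233, 377, 610, 212, 47, 259, 306, 565, 96, 661, 757, 643, 625, 493, 343, 61, 404, 465, 94, 559, 653, 437, 315, 752, 292, 269, 561, 55, 616, 671, 512, 408, 145, 553, 698, 476, 399, 100, 499, 599, 323, 147, 470, 617, 312, 154, 466, 620, 311, 156, 467, 623, 315, 163, 478, 641, 344, 210, 554, 764, 543, 532, 300, 57, 357
F(77) mod 775 = 357


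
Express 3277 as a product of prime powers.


3277 / 29 = 113
113 / 113 = 1
3277 = 29 × 113


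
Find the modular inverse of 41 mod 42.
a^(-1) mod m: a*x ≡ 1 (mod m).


Use the extended Euclidean algorithm on (42, 41); each row r = 42*s + 41*t:
r=42, s=1, t=0
r=41, s=0, t=1
q=1: r=1, s=1, t=-1   [42*(1) + 41*(-1) = 1]
q=41: r=0, s=-41, t=42   [42*(-41) + 41*(42) = 0]
GCD = 1 with t = -1, so 41*(-1) ≡ 1 (mod 42)
Inverse = -1 mod 42 = 41
Check: 41 * 41 = 1681 ≡ 1 (mod 42)

41^(-1) ≡ 41 (mod 42)


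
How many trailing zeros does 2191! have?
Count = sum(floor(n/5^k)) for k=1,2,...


floor(2191/5) = 438
floor(2191/25) = 87
floor(2191/125) = 17
floor(2191/625) = 3
Total = 545

545 trailing zeros


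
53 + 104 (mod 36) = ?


53 + 104 = 157
157 mod 36 = 13


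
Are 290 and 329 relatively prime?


Euclidean algorithm:
329 = 1 * 290 + 39
290 = 7 * 39 + 17
39 = 2 * 17 + 5
17 = 3 * 5 + 2
5 = 2 * 2 + 1
2 = 2 * 1 + 0
GCD(290, 329) = 1

Yes, coprime (GCD = 1)


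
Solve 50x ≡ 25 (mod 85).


GCD(50, 85) = 5 divides 25
Divide: 10x ≡ 5 (mod 17)
x ≡ 9 (mod 17)


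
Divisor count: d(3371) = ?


3371 = 3371^1
d(3371) = (1+1) = 2

2 divisors


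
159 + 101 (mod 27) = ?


159 + 101 = 260
260 mod 27 = 17


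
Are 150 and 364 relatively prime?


Euclidean algorithm:
364 = 2 * 150 + 64
150 = 2 * 64 + 22
64 = 2 * 22 + 20
22 = 1 * 20 + 2
20 = 10 * 2 + 0
GCD(150, 364) = 2

No, not coprime (GCD = 2)


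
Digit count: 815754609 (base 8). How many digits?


815754609 in base 8 = 6047666561
Number of digits = 10

10 digits (base 8)


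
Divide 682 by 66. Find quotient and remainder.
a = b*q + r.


682 = 66 * 10 + 22
Check: 660 + 22 = 682

q = 10, r = 22


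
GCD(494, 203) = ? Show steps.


494 = 2 * 203 + 88
203 = 2 * 88 + 27
88 = 3 * 27 + 7
27 = 3 * 7 + 6
7 = 1 * 6 + 1
6 = 6 * 1 + 0
GCD = 1


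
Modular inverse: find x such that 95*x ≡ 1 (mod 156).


Use the extended Euclidean algorithm on (156, 95); each row r = 156*s + 95*t:
r=156, s=1, t=0
r=95, s=0, t=1
q=1: r=61, s=1, t=-1   [156*(1) + 95*(-1) = 61]
q=1: r=34, s=-1, t=2   [156*(-1) + 95*(2) = 34]
q=1: r=27, s=2, t=-3   [156*(2) + 95*(-3) = 27]
q=1: r=7, s=-3, t=5   [156*(-3) + 95*(5) = 7]
q=3: r=6, s=11, t=-18   [156*(11) + 95*(-18) = 6]
q=1: r=1, s=-14, t=23   [156*(-14) + 95*(23) = 1]
q=6: r=0, s=95, t=-156   [156*(95) + 95*(-156) = 0]
GCD = 1 with t = 23, so 95*(23) ≡ 1 (mod 156)
Inverse = 23 mod 156 = 23
Check: 95 * 23 = 2185 ≡ 1 (mod 156)

95^(-1) ≡ 23 (mod 156)


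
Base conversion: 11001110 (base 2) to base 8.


11001110 (base 2) = 206 (decimal)
206 (decimal) = 316 (base 8)


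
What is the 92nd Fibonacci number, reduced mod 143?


F(k) mod 143 for k=1..92:
1, 1, 2, 3, 5, 8, 13, 21, 34, 55, 89, 1, 90, 91, 38, 129, 24, 10, 34, 44, 78, 122, 57, 36, 93, 129, 79, 65, 1, 66, 67, 133, 57, 47, 104, 8, 112, 120, 89, 66, 12, 78, 90, 25, 115, 140, 112, 109, 78, 44, 122, 23, 2, 25, 27, 52, 79, 131, 67, 55, 122, 34, 13, 47, 60, 107, 24, 131, 12, 0, 12, 12, 24, 36, 60, 96, 13, 109, 122, 88, 67, 12, 79, 91, 27, 118, 2, 120, 122, 99, 78, 34
F(92) mod 143 = 34


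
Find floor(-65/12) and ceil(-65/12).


-65/12 = -5.4167
floor = -6
ceil = -5

floor = -6, ceil = -5


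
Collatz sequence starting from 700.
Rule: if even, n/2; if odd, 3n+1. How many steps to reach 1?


700 → 350 → 175 → 526 → 263 → 790 → 395 → 1186 → 593 → 1780 → 890 → 445 → 1336 → 668 → 334 → 167 → 502 → 251 → 754 → 377 → 1132 → 566 → 283 → 850 → 425 → 1276 → 638 → 319 → 958 → 479 → 1438 → 719 → 2158 → 1079 → 3238 → 1619 → 4858 → 2429 → 7288 → 3644 → 1822 → 911 → 2734 → 1367 → 4102 → 2051 → 6154 → 3077 → 9232 → 4616 → 2308 → 1154 → 577 → 1732 → 866 → 433 → 1300 → 650 → 325 → 976 → 488 → 244 → 122 → 61 → 184 → 92 → 46 → 23 → 70 → 35 → 106 → 53 → 160 → 80 → 40 → 20 → 10 → 5 → 16 → 8 → 4 → 2 → 1
Total steps = 82

82 steps


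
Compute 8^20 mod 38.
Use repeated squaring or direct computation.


8^1 mod 38 = 8
8^2 mod 38 = 26
8^3 mod 38 = 18
8^4 mod 38 = 30
8^5 mod 38 = 12
8^6 mod 38 = 20
8^7 mod 38 = 8
8^8 mod 38 = 26
8^9 mod 38 = 18
8^10 mod 38 = 30
8^11 mod 38 = 12
8^12 mod 38 = 20
8^13 mod 38 = 8
8^14 mod 38 = 26
8^15 mod 38 = 18
8^16 mod 38 = 30
8^17 mod 38 = 12
8^18 mod 38 = 20
8^19 mod 38 = 8
8^20 mod 38 = 26


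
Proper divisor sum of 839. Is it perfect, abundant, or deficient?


Proper divisors: 1
Sum = 1 = 1
1 < 839 → deficient

s(839) = 1 (deficient)


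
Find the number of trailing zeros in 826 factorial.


floor(826/5) = 165
floor(826/25) = 33
floor(826/125) = 6
floor(826/625) = 1
Total = 205

205 trailing zeros


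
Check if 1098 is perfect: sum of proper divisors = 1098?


Proper divisors of 1098: 1, 2, 3, 6, 9, 18, 61, 122, 183, 366, 549
Sum = 1 + 2 + 3 + 6 + 9 + 18 + 61 + 122 + 183 + 366 + 549 = 1320

No, 1098 is not perfect (1320 ≠ 1098)


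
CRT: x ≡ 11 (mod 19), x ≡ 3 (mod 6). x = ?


M = 19*6 = 114
M1 = M/19 = 6, M2 = M/6 = 19
M1^(-1) mod 19 = 16, M2^(-1) mod 6 = 1
x = 11*6*16 + 3*19*1 = 1113
1113 mod 114 = 87
Check: 87 mod 19 = 11 ✓, 87 mod 6 = 3 ✓

x ≡ 87 (mod 114)


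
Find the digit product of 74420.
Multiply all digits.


7 × 4 × 4 × 2 × 0 = 0


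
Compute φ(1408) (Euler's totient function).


1408 = 2^7 × 11
Prime factors: 2, 11
φ(1408) = 1408 × (1-1/2) × (1-1/11)
= 1408 × 1/2 × 10/11 = 640

φ(1408) = 640


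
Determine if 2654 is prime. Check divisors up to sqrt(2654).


2654 / 2 = 1327 (exact division)
2654 is NOT prime.

No, 2654 is not prime


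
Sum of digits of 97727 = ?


9 + 7 + 7 + 2 + 7 = 32


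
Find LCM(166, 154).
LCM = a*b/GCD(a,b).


GCD(166, 154) = 2
LCM = 166*154/2 = 25564/2 = 12782

LCM = 12782


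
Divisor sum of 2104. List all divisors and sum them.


Divisors of 2104: 1, 2, 4, 8, 263, 526, 1052, 2104
Sum = 1 + 2 + 4 + 8 + 263 + 526 + 1052 + 2104 = 3960

σ(2104) = 3960


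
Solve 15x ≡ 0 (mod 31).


GCD(15, 31) = 1, unique solution
a^(-1) mod 31 = 29
x = 29 * 0 mod 31 = 0

x ≡ 0 (mod 31)


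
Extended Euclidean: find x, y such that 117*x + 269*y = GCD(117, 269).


Tabular extended Euclidean (each row: r = 117*s + 269*t):
r=117, s=1, t=0
r=269, s=0, t=1
q=0: r=117, s=1, t=0   [117*(1) + 269*(0) = 117]
q=2: r=35, s=-2, t=1   [117*(-2) + 269*(1) = 35]
q=3: r=12, s=7, t=-3   [117*(7) + 269*(-3) = 12]
q=2: r=11, s=-16, t=7   [117*(-16) + 269*(7) = 11]
q=1: r=1, s=23, t=-10   [117*(23) + 269*(-10) = 1]
q=11: r=0, s=-269, t=117   [117*(-269) + 269*(117) = 0]
GCD = 1; from the row with r=1: x=23, y=-10
Check: 117*(23) + 269*(-10) = 2691 - 2690 = 1

GCD = 1, x = 23, y = -10


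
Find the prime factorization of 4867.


4867 / 31 = 157
157 / 157 = 1
4867 = 31 × 157


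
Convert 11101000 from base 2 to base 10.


11101000 (base 2) = 232 (decimal)
232 (decimal) = 232 (base 10)


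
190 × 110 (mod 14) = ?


190 × 110 = 20900
20900 mod 14 = 12


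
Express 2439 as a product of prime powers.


2439 / 3 = 813
813 / 3 = 271
271 / 271 = 1
2439 = 3^2 × 271


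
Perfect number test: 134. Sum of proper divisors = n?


Proper divisors of 134: 1, 2, 67
Sum = 1 + 2 + 67 = 70

No, 134 is not perfect (70 ≠ 134)


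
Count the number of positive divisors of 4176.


4176 = 2^4 × 3^2 × 29^1
d(4176) = (4+1) × (2+1) × (1+1) = 30

30 divisors


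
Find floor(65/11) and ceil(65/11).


65/11 = 5.9091
floor = 5
ceil = 6

floor = 5, ceil = 6


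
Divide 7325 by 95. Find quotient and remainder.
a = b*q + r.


7325 = 95 * 77 + 10
Check: 7315 + 10 = 7325

q = 77, r = 10


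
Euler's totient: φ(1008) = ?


1008 = 2^4 × 3^2 × 7
Prime factors: 2, 3, 7
φ(1008) = 1008 × (1-1/2) × (1-1/3) × (1-1/7)
= 1008 × 1/2 × 2/3 × 6/7 = 288

φ(1008) = 288


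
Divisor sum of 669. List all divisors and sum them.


Divisors of 669: 1, 3, 223, 669
Sum = 1 + 3 + 223 + 669 = 896

σ(669) = 896


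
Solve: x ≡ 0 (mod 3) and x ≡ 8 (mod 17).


M = 3*17 = 51
M1 = M/3 = 17, M2 = M/17 = 3
M1^(-1) mod 3 = 2, M2^(-1) mod 17 = 6
x = 0*17*2 + 8*3*6 = 144
144 mod 51 = 42
Check: 42 mod 3 = 0 ✓, 42 mod 17 = 8 ✓

x ≡ 42 (mod 51)


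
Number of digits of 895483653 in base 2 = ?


895483653 in base 2 = 110101010111111111111100000101
Number of digits = 30

30 digits (base 2)


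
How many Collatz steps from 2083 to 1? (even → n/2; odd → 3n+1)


2083 → 6250 → 3125 → 9376 → 4688 → 2344 → 1172 → 586 → 293 → 880 → 440 → 220 → 110 → 55 → 166 → 83 → 250 → 125 → 376 → 188 → 94 → 47 → 142 → 71 → 214 → 107 → 322 → 161 → 484 → 242 → 121 → 364 → 182 → 91 → 274 → 137 → 412 → 206 → 103 → 310 → 155 → 466 → 233 → 700 → 350 → 175 → 526 → 263 → 790 → 395 → 1186 → 593 → 1780 → 890 → 445 → 1336 → 668 → 334 → 167 → 502 → 251 → 754 → 377 → 1132 → 566 → 283 → 850 → 425 → 1276 → 638 → 319 → 958 → 479 → 1438 → 719 → 2158 → 1079 → 3238 → 1619 → 4858 → 2429 → 7288 → 3644 → 1822 → 911 → 2734 → 1367 → 4102 → 2051 → 6154 → 3077 → 9232 → 4616 → 2308 → 1154 → 577 → 1732 → 866 → 433 → 1300 → 650 → 325 → 976 → 488 → 244 → 122 → 61 → 184 → 92 → 46 → 23 → 70 → 35 → 106 → 53 → 160 → 80 → 40 → 20 → 10 → 5 → 16 → 8 → 4 → 2 → 1
Total steps = 125

125 steps


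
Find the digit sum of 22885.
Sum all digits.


2 + 2 + 8 + 8 + 5 = 25


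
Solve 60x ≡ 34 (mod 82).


GCD(60, 82) = 2 divides 34
Divide: 30x ≡ 17 (mod 41)
x ≡ 32 (mod 41)


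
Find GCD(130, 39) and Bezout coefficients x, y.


Tabular extended Euclidean (each row: r = 130*s + 39*t):
r=130, s=1, t=0
r=39, s=0, t=1
q=3: r=13, s=1, t=-3   [130*(1) + 39*(-3) = 13]
q=3: r=0, s=-3, t=10   [130*(-3) + 39*(10) = 0]
GCD = 13; from the row with r=13: x=1, y=-3
Check: 130*(1) + 39*(-3) = 130 - 117 = 13

GCD = 13, x = 1, y = -3


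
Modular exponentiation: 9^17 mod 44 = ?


9^1 mod 44 = 9
9^2 mod 44 = 37
9^3 mod 44 = 25
9^4 mod 44 = 5
9^5 mod 44 = 1
9^6 mod 44 = 9
9^7 mod 44 = 37
9^8 mod 44 = 25
9^9 mod 44 = 5
9^10 mod 44 = 1
9^11 mod 44 = 9
9^12 mod 44 = 37
9^13 mod 44 = 25
9^14 mod 44 = 5
9^15 mod 44 = 1
9^16 mod 44 = 9
9^17 mod 44 = 37


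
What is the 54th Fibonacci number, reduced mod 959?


F(k) mod 959 for k=1..54:
1, 1, 2, 3, 5, 8, 13, 21, 34, 55, 89, 144, 233, 377, 610, 28, 638, 666, 345, 52, 397, 449, 846, 336, 223, 559, 782, 382, 205, 587, 792, 420, 253, 673, 926, 640, 607, 288, 895, 224, 160, 384, 544, 928, 513, 482, 36, 518, 554, 113, 667, 780, 488, 309
F(54) mod 959 = 309


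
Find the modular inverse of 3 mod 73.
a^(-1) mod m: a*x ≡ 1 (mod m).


Use the extended Euclidean algorithm on (73, 3); each row r = 73*s + 3*t:
r=73, s=1, t=0
r=3, s=0, t=1
q=24: r=1, s=1, t=-24   [73*(1) + 3*(-24) = 1]
q=3: r=0, s=-3, t=73   [73*(-3) + 3*(73) = 0]
GCD = 1 with t = -24, so 3*(-24) ≡ 1 (mod 73)
Inverse = -24 mod 73 = 49
Check: 3 * 49 = 147 ≡ 1 (mod 73)

3^(-1) ≡ 49 (mod 73)


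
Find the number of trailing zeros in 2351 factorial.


floor(2351/5) = 470
floor(2351/25) = 94
floor(2351/125) = 18
floor(2351/625) = 3
Total = 585

585 trailing zeros


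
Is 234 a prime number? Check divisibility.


234 / 2 = 117 (exact division)
234 is NOT prime.

No, 234 is not prime


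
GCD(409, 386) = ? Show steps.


409 = 1 * 386 + 23
386 = 16 * 23 + 18
23 = 1 * 18 + 5
18 = 3 * 5 + 3
5 = 1 * 3 + 2
3 = 1 * 2 + 1
2 = 2 * 1 + 0
GCD = 1


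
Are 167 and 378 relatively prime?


Euclidean algorithm:
378 = 2 * 167 + 44
167 = 3 * 44 + 35
44 = 1 * 35 + 9
35 = 3 * 9 + 8
9 = 1 * 8 + 1
8 = 8 * 1 + 0
GCD(167, 378) = 1

Yes, coprime (GCD = 1)


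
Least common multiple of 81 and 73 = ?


GCD(81, 73) = 1
LCM = 81*73/1 = 5913/1 = 5913

LCM = 5913


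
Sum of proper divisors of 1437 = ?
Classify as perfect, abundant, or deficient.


Proper divisors: 1, 3, 479
Sum = 1 + 3 + 479 = 483
483 < 1437 → deficient

s(1437) = 483 (deficient)


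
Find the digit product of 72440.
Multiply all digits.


7 × 2 × 4 × 4 × 0 = 0


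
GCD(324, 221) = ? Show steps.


324 = 1 * 221 + 103
221 = 2 * 103 + 15
103 = 6 * 15 + 13
15 = 1 * 13 + 2
13 = 6 * 2 + 1
2 = 2 * 1 + 0
GCD = 1


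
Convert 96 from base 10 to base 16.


96 (base 10) = 96 (decimal)
96 (decimal) = 60 (base 16)


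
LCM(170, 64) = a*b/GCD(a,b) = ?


GCD(170, 64) = 2
LCM = 170*64/2 = 10880/2 = 5440

LCM = 5440


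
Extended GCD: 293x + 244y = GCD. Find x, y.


Tabular extended Euclidean (each row: r = 293*s + 244*t):
r=293, s=1, t=0
r=244, s=0, t=1
q=1: r=49, s=1, t=-1   [293*(1) + 244*(-1) = 49]
q=4: r=48, s=-4, t=5   [293*(-4) + 244*(5) = 48]
q=1: r=1, s=5, t=-6   [293*(5) + 244*(-6) = 1]
q=48: r=0, s=-244, t=293   [293*(-244) + 244*(293) = 0]
GCD = 1; from the row with r=1: x=5, y=-6
Check: 293*(5) + 244*(-6) = 1465 - 1464 = 1

GCD = 1, x = 5, y = -6


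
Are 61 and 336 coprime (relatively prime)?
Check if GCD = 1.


Euclidean algorithm:
336 = 5 * 61 + 31
61 = 1 * 31 + 30
31 = 1 * 30 + 1
30 = 30 * 1 + 0
GCD(61, 336) = 1

Yes, coprime (GCD = 1)


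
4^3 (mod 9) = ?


4^1 mod 9 = 4
4^2 mod 9 = 7
4^3 mod 9 = 1


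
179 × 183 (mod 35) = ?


179 × 183 = 32757
32757 mod 35 = 32


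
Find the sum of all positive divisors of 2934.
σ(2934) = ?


Divisors of 2934: 1, 2, 3, 6, 9, 18, 163, 326, 489, 978, 1467, 2934
Sum = 1 + 2 + 3 + 6 + 9 + 18 + 163 + 326 + 489 + 978 + 1467 + 2934 = 6396

σ(2934) = 6396


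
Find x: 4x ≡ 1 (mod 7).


GCD(4, 7) = 1, unique solution
a^(-1) mod 7 = 2
x = 2 * 1 mod 7 = 2

x ≡ 2 (mod 7)


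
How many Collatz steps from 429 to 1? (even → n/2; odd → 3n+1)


429 → 1288 → 644 → 322 → 161 → 484 → 242 → 121 → 364 → 182 → 91 → 274 → 137 → 412 → 206 → 103 → 310 → 155 → 466 → 233 → 700 → 350 → 175 → 526 → 263 → 790 → 395 → 1186 → 593 → 1780 → 890 → 445 → 1336 → 668 → 334 → 167 → 502 → 251 → 754 → 377 → 1132 → 566 → 283 → 850 → 425 → 1276 → 638 → 319 → 958 → 479 → 1438 → 719 → 2158 → 1079 → 3238 → 1619 → 4858 → 2429 → 7288 → 3644 → 1822 → 911 → 2734 → 1367 → 4102 → 2051 → 6154 → 3077 → 9232 → 4616 → 2308 → 1154 → 577 → 1732 → 866 → 433 → 1300 → 650 → 325 → 976 → 488 → 244 → 122 → 61 → 184 → 92 → 46 → 23 → 70 → 35 → 106 → 53 → 160 → 80 → 40 → 20 → 10 → 5 → 16 → 8 → 4 → 2 → 1
Total steps = 102

102 steps


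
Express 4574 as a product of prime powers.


4574 / 2 = 2287
2287 / 2287 = 1
4574 = 2 × 2287


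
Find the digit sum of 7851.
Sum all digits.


7 + 8 + 5 + 1 = 21


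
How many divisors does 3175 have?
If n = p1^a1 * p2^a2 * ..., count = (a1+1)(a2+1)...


3175 = 5^2 × 127^1
d(3175) = (2+1) × (1+1) = 6

6 divisors


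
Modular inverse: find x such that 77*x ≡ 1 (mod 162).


Use the extended Euclidean algorithm on (162, 77); each row r = 162*s + 77*t:
r=162, s=1, t=0
r=77, s=0, t=1
q=2: r=8, s=1, t=-2   [162*(1) + 77*(-2) = 8]
q=9: r=5, s=-9, t=19   [162*(-9) + 77*(19) = 5]
q=1: r=3, s=10, t=-21   [162*(10) + 77*(-21) = 3]
q=1: r=2, s=-19, t=40   [162*(-19) + 77*(40) = 2]
q=1: r=1, s=29, t=-61   [162*(29) + 77*(-61) = 1]
q=2: r=0, s=-77, t=162   [162*(-77) + 77*(162) = 0]
GCD = 1 with t = -61, so 77*(-61) ≡ 1 (mod 162)
Inverse = -61 mod 162 = 101
Check: 77 * 101 = 7777 ≡ 1 (mod 162)

77^(-1) ≡ 101 (mod 162)
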